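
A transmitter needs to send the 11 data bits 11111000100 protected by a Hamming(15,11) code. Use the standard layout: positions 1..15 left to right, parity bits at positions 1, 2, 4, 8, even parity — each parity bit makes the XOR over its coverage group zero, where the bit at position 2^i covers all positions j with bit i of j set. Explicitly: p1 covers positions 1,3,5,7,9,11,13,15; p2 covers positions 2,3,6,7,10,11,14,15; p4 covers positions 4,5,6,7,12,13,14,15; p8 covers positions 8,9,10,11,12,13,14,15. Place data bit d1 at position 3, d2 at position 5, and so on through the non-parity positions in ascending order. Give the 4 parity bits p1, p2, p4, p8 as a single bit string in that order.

Place data bits at non-power-of-two positions: b3=1, b5=1, b6=1, b7=1, b9=1, b10=0, b11=0, b12=0, b13=1, b14=0, b15=0.
p1 = XOR of data positions {3,5,7,9,11,13,15} = 1⊕1⊕1⊕1⊕0⊕1⊕0 = 1
p2 = XOR of data positions {3,6,7,10,11,14,15} = 1⊕1⊕1⊕0⊕0⊕0⊕0 = 1
p4 = XOR of data positions {5,6,7,12,13,14,15} = 1⊕1⊕1⊕0⊕1⊕0⊕0 = 0
p8 = XOR of data positions {9,10,11,12,13,14,15} = 1⊕0⊕0⊕0⊕1⊕0⊕0 = 0
Parity bits p1,p2,p4,p8 = 1100

1100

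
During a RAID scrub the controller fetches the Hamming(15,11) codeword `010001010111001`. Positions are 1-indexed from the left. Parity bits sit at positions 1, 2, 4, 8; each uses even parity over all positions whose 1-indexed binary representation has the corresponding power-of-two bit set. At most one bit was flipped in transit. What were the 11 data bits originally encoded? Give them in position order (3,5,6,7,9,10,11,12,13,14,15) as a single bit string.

00100111011

s1: b1⊕b3⊕b5⊕b7⊕b9⊕b11⊕b13⊕b15 = 0⊕0⊕0⊕0⊕0⊕1⊕0⊕1 = 0
s2: b2⊕b3⊕b6⊕b7⊕b10⊕b11⊕b14⊕b15 = 1⊕0⊕1⊕0⊕1⊕1⊕0⊕1 = 1
s4: b4⊕b5⊕b6⊕b7⊕b12⊕b13⊕b14⊕b15 = 0⊕0⊕1⊕0⊕1⊕0⊕0⊕1 = 1
s8: b8⊕b9⊕b10⊕b11⊕b12⊕b13⊕b14⊕b15 = 1⊕0⊕1⊕1⊕1⊕0⊕0⊕1 = 1
Syndrome (s8...s1) = 1110 → position 14.
Flip bit 14: corrected codeword = 010001010111011
Data bits at positions 3,5,6,7,9,10,11,12,13,14,15: 00100111011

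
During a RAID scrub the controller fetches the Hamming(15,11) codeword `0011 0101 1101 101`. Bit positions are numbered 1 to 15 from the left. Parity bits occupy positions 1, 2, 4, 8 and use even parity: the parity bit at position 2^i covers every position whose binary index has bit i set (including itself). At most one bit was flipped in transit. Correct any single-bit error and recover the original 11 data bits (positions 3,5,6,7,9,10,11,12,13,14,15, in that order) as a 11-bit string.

10101101101

s1: b1⊕b3⊕b5⊕b7⊕b9⊕b11⊕b13⊕b15 = 0⊕1⊕0⊕0⊕1⊕0⊕1⊕1 = 0
s2: b2⊕b3⊕b6⊕b7⊕b10⊕b11⊕b14⊕b15 = 0⊕1⊕1⊕0⊕1⊕0⊕0⊕1 = 0
s4: b4⊕b5⊕b6⊕b7⊕b12⊕b13⊕b14⊕b15 = 1⊕0⊕1⊕0⊕1⊕1⊕0⊕1 = 1
s8: b8⊕b9⊕b10⊕b11⊕b12⊕b13⊕b14⊕b15 = 1⊕1⊕1⊕0⊕1⊕1⊕0⊕1 = 0
Syndrome (s8...s1) = 0100 → position 4.
Flip bit 4: corrected codeword = 001001011101101
Data bits at positions 3,5,6,7,9,10,11,12,13,14,15: 10101101101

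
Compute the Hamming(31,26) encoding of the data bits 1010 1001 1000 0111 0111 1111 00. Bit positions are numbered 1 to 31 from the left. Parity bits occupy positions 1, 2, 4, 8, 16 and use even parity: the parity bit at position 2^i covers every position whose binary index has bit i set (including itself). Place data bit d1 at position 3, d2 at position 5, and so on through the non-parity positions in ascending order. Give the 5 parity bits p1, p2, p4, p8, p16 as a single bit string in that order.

10010

Place data bits at non-power-of-two positions: b3=1, b5=0, b6=1, b7=0, b9=1, b10=0, b11=0, b12=1, b13=1, b14=0, b15=0, b17=0, b18=0, b19=1, b20=1, b21=1, b22=0, b23=1, b24=1, b25=1, b26=1, b27=1, b28=1, b29=1, b30=0, b31=0.
p1 = XOR of data positions {3,5,7,9,11,13,15,17,19,21,23,25,27,29,31} = 1⊕0⊕0⊕1⊕0⊕1⊕0⊕0⊕1⊕1⊕1⊕1⊕1⊕1⊕0 = 1
p2 = XOR of data positions {3,6,7,10,11,14,15,18,19,22,23,26,27,30,31} = 1⊕1⊕0⊕0⊕0⊕0⊕0⊕0⊕1⊕0⊕1⊕1⊕1⊕0⊕0 = 0
p4 = XOR of data positions {5,6,7,12,13,14,15,20,21,22,23,28,29,30,31} = 0⊕1⊕0⊕1⊕1⊕0⊕0⊕1⊕1⊕0⊕1⊕1⊕1⊕0⊕0 = 0
p8 = XOR of data positions {9,10,11,12,13,14,15,24,25,26,27,28,29,30,31} = 1⊕0⊕0⊕1⊕1⊕0⊕0⊕1⊕1⊕1⊕1⊕1⊕1⊕0⊕0 = 1
p16 = XOR of data positions {17,18,19,20,21,22,23,24,25,26,27,28,29,30,31} = 0⊕0⊕1⊕1⊕1⊕0⊕1⊕1⊕1⊕1⊕1⊕1⊕1⊕0⊕0 = 0
Parity bits p1,p2,p4,p8,p16 = 10010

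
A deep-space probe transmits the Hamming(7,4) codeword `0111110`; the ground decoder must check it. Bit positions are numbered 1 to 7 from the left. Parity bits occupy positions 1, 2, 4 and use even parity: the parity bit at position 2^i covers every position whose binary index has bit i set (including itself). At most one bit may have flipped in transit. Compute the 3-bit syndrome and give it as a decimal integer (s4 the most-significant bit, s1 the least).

s1: b1⊕b3⊕b5⊕b7 = 0⊕1⊕1⊕0 = 0
s2: b2⊕b3⊕b6⊕b7 = 1⊕1⊕1⊕0 = 1
s4: b4⊕b5⊕b6⊕b7 = 1⊕1⊕1⊕0 = 1
Syndrome (s4...s1) = 110 → position 6.

6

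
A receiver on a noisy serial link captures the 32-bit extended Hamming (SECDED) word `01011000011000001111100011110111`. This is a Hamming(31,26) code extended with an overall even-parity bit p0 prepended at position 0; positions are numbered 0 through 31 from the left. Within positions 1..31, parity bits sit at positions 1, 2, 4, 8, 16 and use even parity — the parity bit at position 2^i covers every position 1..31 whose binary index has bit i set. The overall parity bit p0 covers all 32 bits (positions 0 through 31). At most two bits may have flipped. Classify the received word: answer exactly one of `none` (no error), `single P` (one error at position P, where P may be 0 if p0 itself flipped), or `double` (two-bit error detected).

single 13

s1: b1⊕b3⊕b5⊕b7⊕b9⊕b11⊕b13⊕b15⊕b17⊕b19⊕b21⊕b23⊕b25⊕b27⊕b29⊕b31 = 1⊕1⊕0⊕0⊕1⊕0⊕0⊕0⊕1⊕1⊕0⊕0⊕1⊕1⊕1⊕1 = 1
s2: b2⊕b3⊕b6⊕b7⊕b10⊕b11⊕b14⊕b15⊕b18⊕b19⊕b22⊕b23⊕b26⊕b27⊕b30⊕b31 = 0⊕1⊕0⊕0⊕1⊕0⊕0⊕0⊕1⊕1⊕0⊕0⊕1⊕1⊕1⊕1 = 0
s4: b4⊕b5⊕b6⊕b7⊕b12⊕b13⊕b14⊕b15⊕b20⊕b21⊕b22⊕b23⊕b28⊕b29⊕b30⊕b31 = 1⊕0⊕0⊕0⊕0⊕0⊕0⊕0⊕1⊕0⊕0⊕0⊕0⊕1⊕1⊕1 = 1
s8: b8⊕b9⊕b10⊕b11⊕b12⊕b13⊕b14⊕b15⊕b24⊕b25⊕b26⊕b27⊕b28⊕b29⊕b30⊕b31 = 0⊕1⊕1⊕0⊕0⊕0⊕0⊕0⊕1⊕1⊕1⊕1⊕0⊕1⊕1⊕1 = 1
s16: b16⊕b17⊕b18⊕b19⊕b20⊕b21⊕b22⊕b23⊕b24⊕b25⊕b26⊕b27⊕b28⊕b29⊕b30⊕b31 = 1⊕1⊕1⊕1⊕1⊕0⊕0⊕0⊕1⊕1⊕1⊕1⊕0⊕1⊕1⊕1 = 0
Syndrome (s16...s1) = 01101 → position 13.
Overall parity (XOR of all 32 bits, including p0): 0⊕1⊕0⊕1⊕1⊕0⊕0⊕0⊕0⊕1⊕1⊕0⊕0⊕0⊕0⊕0⊕1⊕1⊕1⊕1⊕1⊕0⊕0⊕0⊕1⊕1⊕1⊕1⊕0⊕1⊕1⊕1 = 1
Overall=1, syndrome position=13 → single-bit error at position 13.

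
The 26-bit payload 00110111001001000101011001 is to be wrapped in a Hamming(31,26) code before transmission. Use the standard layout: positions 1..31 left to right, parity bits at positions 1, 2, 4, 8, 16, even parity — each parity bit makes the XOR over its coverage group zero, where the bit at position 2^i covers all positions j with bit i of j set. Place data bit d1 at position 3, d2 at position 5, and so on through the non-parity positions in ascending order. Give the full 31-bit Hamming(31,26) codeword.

0101011001110010001000101011001

Place data bits at non-power-of-two positions: b3=0, b5=0, b6=1, b7=1, b9=0, b10=1, b11=1, b12=1, b13=0, b14=0, b15=1, b17=0, b18=0, b19=1, b20=0, b21=0, b22=0, b23=1, b24=0, b25=1, b26=0, b27=1, b28=1, b29=0, b30=0, b31=1.
p1 = XOR of data positions {3,5,7,9,11,13,15,17,19,21,23,25,27,29,31} = 0⊕0⊕1⊕0⊕1⊕0⊕1⊕0⊕1⊕0⊕1⊕1⊕1⊕0⊕1 = 0
p2 = XOR of data positions {3,6,7,10,11,14,15,18,19,22,23,26,27,30,31} = 0⊕1⊕1⊕1⊕1⊕0⊕1⊕0⊕1⊕0⊕1⊕0⊕1⊕0⊕1 = 1
p4 = XOR of data positions {5,6,7,12,13,14,15,20,21,22,23,28,29,30,31} = 0⊕1⊕1⊕1⊕0⊕0⊕1⊕0⊕0⊕0⊕1⊕1⊕0⊕0⊕1 = 1
p8 = XOR of data positions {9,10,11,12,13,14,15,24,25,26,27,28,29,30,31} = 0⊕1⊕1⊕1⊕0⊕0⊕1⊕0⊕1⊕0⊕1⊕1⊕0⊕0⊕1 = 0
p16 = XOR of data positions {17,18,19,20,21,22,23,24,25,26,27,28,29,30,31} = 0⊕0⊕1⊕0⊕0⊕0⊕1⊕0⊕1⊕0⊕1⊕1⊕0⊕0⊕1 = 0
Codeword b1..b31 = 0101011001110010001000101011001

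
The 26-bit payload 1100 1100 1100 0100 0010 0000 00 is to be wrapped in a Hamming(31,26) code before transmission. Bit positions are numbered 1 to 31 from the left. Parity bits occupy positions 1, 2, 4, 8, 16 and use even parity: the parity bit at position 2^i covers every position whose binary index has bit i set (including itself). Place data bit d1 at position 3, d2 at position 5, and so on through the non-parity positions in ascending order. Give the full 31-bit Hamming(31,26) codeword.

1011100111001100001000010000000

Place data bits at non-power-of-two positions: b3=1, b5=1, b6=0, b7=0, b9=1, b10=1, b11=0, b12=0, b13=1, b14=1, b15=0, b17=0, b18=0, b19=1, b20=0, b21=0, b22=0, b23=0, b24=1, b25=0, b26=0, b27=0, b28=0, b29=0, b30=0, b31=0.
p1 = XOR of data positions {3,5,7,9,11,13,15,17,19,21,23,25,27,29,31} = 1⊕1⊕0⊕1⊕0⊕1⊕0⊕0⊕1⊕0⊕0⊕0⊕0⊕0⊕0 = 1
p2 = XOR of data positions {3,6,7,10,11,14,15,18,19,22,23,26,27,30,31} = 1⊕0⊕0⊕1⊕0⊕1⊕0⊕0⊕1⊕0⊕0⊕0⊕0⊕0⊕0 = 0
p4 = XOR of data positions {5,6,7,12,13,14,15,20,21,22,23,28,29,30,31} = 1⊕0⊕0⊕0⊕1⊕1⊕0⊕0⊕0⊕0⊕0⊕0⊕0⊕0⊕0 = 1
p8 = XOR of data positions {9,10,11,12,13,14,15,24,25,26,27,28,29,30,31} = 1⊕1⊕0⊕0⊕1⊕1⊕0⊕1⊕0⊕0⊕0⊕0⊕0⊕0⊕0 = 1
p16 = XOR of data positions {17,18,19,20,21,22,23,24,25,26,27,28,29,30,31} = 0⊕0⊕1⊕0⊕0⊕0⊕0⊕1⊕0⊕0⊕0⊕0⊕0⊕0⊕0 = 0
Codeword b1..b31 = 1011100111001100001000010000000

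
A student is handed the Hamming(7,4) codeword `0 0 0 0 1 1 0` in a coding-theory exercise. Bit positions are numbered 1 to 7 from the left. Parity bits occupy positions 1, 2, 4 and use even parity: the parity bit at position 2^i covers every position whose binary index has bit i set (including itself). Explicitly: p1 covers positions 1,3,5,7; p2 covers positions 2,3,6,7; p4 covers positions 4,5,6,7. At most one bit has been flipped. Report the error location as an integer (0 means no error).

3

s1: b1⊕b3⊕b5⊕b7 = 0⊕0⊕1⊕0 = 1
s2: b2⊕b3⊕b6⊕b7 = 0⊕0⊕1⊕0 = 1
s4: b4⊕b5⊕b6⊕b7 = 0⊕1⊕1⊕0 = 0
Syndrome (s4...s1) = 011 → position 3.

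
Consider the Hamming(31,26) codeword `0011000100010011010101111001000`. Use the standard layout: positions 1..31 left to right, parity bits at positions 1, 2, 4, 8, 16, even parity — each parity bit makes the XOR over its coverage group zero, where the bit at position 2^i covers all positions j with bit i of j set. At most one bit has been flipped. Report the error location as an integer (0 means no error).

6

s1: b1⊕b3⊕b5⊕b7⊕b9⊕b11⊕b13⊕b15⊕b17⊕b19⊕b21⊕b23⊕b25⊕b27⊕b29⊕b31 = 0⊕1⊕0⊕0⊕0⊕0⊕0⊕1⊕0⊕0⊕0⊕1⊕1⊕0⊕0⊕0 = 0
s2: b2⊕b3⊕b6⊕b7⊕b10⊕b11⊕b14⊕b15⊕b18⊕b19⊕b22⊕b23⊕b26⊕b27⊕b30⊕b31 = 0⊕1⊕0⊕0⊕0⊕0⊕0⊕1⊕1⊕0⊕1⊕1⊕0⊕0⊕0⊕0 = 1
s4: b4⊕b5⊕b6⊕b7⊕b12⊕b13⊕b14⊕b15⊕b20⊕b21⊕b22⊕b23⊕b28⊕b29⊕b30⊕b31 = 1⊕0⊕0⊕0⊕1⊕0⊕0⊕1⊕1⊕0⊕1⊕1⊕1⊕0⊕0⊕0 = 1
s8: b8⊕b9⊕b10⊕b11⊕b12⊕b13⊕b14⊕b15⊕b24⊕b25⊕b26⊕b27⊕b28⊕b29⊕b30⊕b31 = 1⊕0⊕0⊕0⊕1⊕0⊕0⊕1⊕1⊕1⊕0⊕0⊕1⊕0⊕0⊕0 = 0
s16: b16⊕b17⊕b18⊕b19⊕b20⊕b21⊕b22⊕b23⊕b24⊕b25⊕b26⊕b27⊕b28⊕b29⊕b30⊕b31 = 1⊕0⊕1⊕0⊕1⊕0⊕1⊕1⊕1⊕1⊕0⊕0⊕1⊕0⊕0⊕0 = 0
Syndrome (s16...s1) = 00110 → position 6.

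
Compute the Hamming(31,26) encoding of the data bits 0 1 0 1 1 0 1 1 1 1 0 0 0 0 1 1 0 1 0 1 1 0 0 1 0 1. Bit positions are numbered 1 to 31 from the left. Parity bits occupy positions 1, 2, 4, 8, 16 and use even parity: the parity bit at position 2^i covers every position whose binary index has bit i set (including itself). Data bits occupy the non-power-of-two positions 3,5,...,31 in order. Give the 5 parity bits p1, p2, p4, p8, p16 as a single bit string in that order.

Place data bits at non-power-of-two positions: b3=0, b5=1, b6=0, b7=1, b9=1, b10=0, b11=1, b12=1, b13=1, b14=1, b15=0, b17=0, b18=0, b19=0, b20=1, b21=1, b22=0, b23=1, b24=0, b25=1, b26=1, b27=0, b28=0, b29=1, b30=0, b31=1.
p1 = XOR of data positions {3,5,7,9,11,13,15,17,19,21,23,25,27,29,31} = 0⊕1⊕1⊕1⊕1⊕1⊕0⊕0⊕0⊕1⊕1⊕1⊕0⊕1⊕1 = 0
p2 = XOR of data positions {3,6,7,10,11,14,15,18,19,22,23,26,27,30,31} = 0⊕0⊕1⊕0⊕1⊕1⊕0⊕0⊕0⊕0⊕1⊕1⊕0⊕0⊕1 = 0
p4 = XOR of data positions {5,6,7,12,13,14,15,20,21,22,23,28,29,30,31} = 1⊕0⊕1⊕1⊕1⊕1⊕0⊕1⊕1⊕0⊕1⊕0⊕1⊕0⊕1 = 0
p8 = XOR of data positions {9,10,11,12,13,14,15,24,25,26,27,28,29,30,31} = 1⊕0⊕1⊕1⊕1⊕1⊕0⊕0⊕1⊕1⊕0⊕0⊕1⊕0⊕1 = 1
p16 = XOR of data positions {17,18,19,20,21,22,23,24,25,26,27,28,29,30,31} = 0⊕0⊕0⊕1⊕1⊕0⊕1⊕0⊕1⊕1⊕0⊕0⊕1⊕0⊕1 = 1
Parity bits p1,p2,p4,p8,p16 = 00011

00011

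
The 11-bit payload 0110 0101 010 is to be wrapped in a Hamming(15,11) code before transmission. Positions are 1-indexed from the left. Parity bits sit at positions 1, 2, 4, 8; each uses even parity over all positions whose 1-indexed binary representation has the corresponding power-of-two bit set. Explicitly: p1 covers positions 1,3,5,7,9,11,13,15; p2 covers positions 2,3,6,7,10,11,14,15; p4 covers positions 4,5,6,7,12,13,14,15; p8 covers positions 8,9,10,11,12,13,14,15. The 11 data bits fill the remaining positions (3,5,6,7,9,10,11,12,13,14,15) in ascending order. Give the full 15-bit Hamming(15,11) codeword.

Place data bits at non-power-of-two positions: b3=0, b5=1, b6=1, b7=0, b9=0, b10=1, b11=0, b12=1, b13=0, b14=1, b15=0.
p1 = XOR of data positions {3,5,7,9,11,13,15} = 0⊕1⊕0⊕0⊕0⊕0⊕0 = 1
p2 = XOR of data positions {3,6,7,10,11,14,15} = 0⊕1⊕0⊕1⊕0⊕1⊕0 = 1
p4 = XOR of data positions {5,6,7,12,13,14,15} = 1⊕1⊕0⊕1⊕0⊕1⊕0 = 0
p8 = XOR of data positions {9,10,11,12,13,14,15} = 0⊕1⊕0⊕1⊕0⊕1⊕0 = 1
Codeword b1..b15 = 110011010101010

110011010101010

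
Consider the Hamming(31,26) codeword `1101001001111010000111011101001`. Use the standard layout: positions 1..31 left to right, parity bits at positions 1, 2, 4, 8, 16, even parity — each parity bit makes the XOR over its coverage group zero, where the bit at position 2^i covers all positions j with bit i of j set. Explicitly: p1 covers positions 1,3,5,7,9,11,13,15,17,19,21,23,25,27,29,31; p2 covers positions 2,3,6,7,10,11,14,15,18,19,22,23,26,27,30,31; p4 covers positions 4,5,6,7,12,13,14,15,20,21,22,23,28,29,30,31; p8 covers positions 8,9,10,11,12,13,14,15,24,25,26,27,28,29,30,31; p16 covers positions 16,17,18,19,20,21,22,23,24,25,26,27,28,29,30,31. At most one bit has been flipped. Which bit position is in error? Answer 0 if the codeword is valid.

0

s1: b1⊕b3⊕b5⊕b7⊕b9⊕b11⊕b13⊕b15⊕b17⊕b19⊕b21⊕b23⊕b25⊕b27⊕b29⊕b31 = 1⊕0⊕0⊕1⊕0⊕1⊕1⊕1⊕0⊕0⊕1⊕0⊕1⊕0⊕0⊕1 = 0
s2: b2⊕b3⊕b6⊕b7⊕b10⊕b11⊕b14⊕b15⊕b18⊕b19⊕b22⊕b23⊕b26⊕b27⊕b30⊕b31 = 1⊕0⊕0⊕1⊕1⊕1⊕0⊕1⊕0⊕0⊕1⊕0⊕1⊕0⊕0⊕1 = 0
s4: b4⊕b5⊕b6⊕b7⊕b12⊕b13⊕b14⊕b15⊕b20⊕b21⊕b22⊕b23⊕b28⊕b29⊕b30⊕b31 = 1⊕0⊕0⊕1⊕1⊕1⊕0⊕1⊕1⊕1⊕1⊕0⊕1⊕0⊕0⊕1 = 0
s8: b8⊕b9⊕b10⊕b11⊕b12⊕b13⊕b14⊕b15⊕b24⊕b25⊕b26⊕b27⊕b28⊕b29⊕b30⊕b31 = 0⊕0⊕1⊕1⊕1⊕1⊕0⊕1⊕1⊕1⊕1⊕0⊕1⊕0⊕0⊕1 = 0
s16: b16⊕b17⊕b18⊕b19⊕b20⊕b21⊕b22⊕b23⊕b24⊕b25⊕b26⊕b27⊕b28⊕b29⊕b30⊕b31 = 0⊕0⊕0⊕0⊕1⊕1⊕1⊕0⊕1⊕1⊕1⊕0⊕1⊕0⊕0⊕1 = 0
Syndrome (s16...s1) = 00000 → position 0 (no error).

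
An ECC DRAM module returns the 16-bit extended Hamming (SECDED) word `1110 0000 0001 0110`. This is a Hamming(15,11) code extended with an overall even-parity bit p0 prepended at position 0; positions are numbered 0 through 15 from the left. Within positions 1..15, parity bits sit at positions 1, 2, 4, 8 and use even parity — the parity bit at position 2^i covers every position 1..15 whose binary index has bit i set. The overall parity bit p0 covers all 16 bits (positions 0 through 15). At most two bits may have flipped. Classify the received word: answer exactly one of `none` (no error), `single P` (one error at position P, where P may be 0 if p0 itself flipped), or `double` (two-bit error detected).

double

s1: b1⊕b3⊕b5⊕b7⊕b9⊕b11⊕b13⊕b15 = 1⊕0⊕0⊕0⊕0⊕1⊕1⊕0 = 1
s2: b2⊕b3⊕b6⊕b7⊕b10⊕b11⊕b14⊕b15 = 1⊕0⊕0⊕0⊕0⊕1⊕1⊕0 = 1
s4: b4⊕b5⊕b6⊕b7⊕b12⊕b13⊕b14⊕b15 = 0⊕0⊕0⊕0⊕0⊕1⊕1⊕0 = 0
s8: b8⊕b9⊕b10⊕b11⊕b12⊕b13⊕b14⊕b15 = 0⊕0⊕0⊕1⊕0⊕1⊕1⊕0 = 1
Syndrome (s8...s1) = 1011 → position 11.
Overall parity (XOR of all 16 bits, including p0): 1⊕1⊕1⊕0⊕0⊕0⊕0⊕0⊕0⊕0⊕0⊕1⊕0⊕1⊕1⊕0 = 0
Overall=0, syndrome position=11 → double-bit error detected (uncorrectable).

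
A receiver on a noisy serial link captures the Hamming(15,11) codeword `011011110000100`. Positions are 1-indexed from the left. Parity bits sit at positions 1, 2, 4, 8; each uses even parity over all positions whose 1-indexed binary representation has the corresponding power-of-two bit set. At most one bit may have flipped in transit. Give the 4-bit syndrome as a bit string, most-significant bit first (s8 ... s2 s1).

s1: b1⊕b3⊕b5⊕b7⊕b9⊕b11⊕b13⊕b15 = 0⊕1⊕1⊕1⊕0⊕0⊕1⊕0 = 0
s2: b2⊕b3⊕b6⊕b7⊕b10⊕b11⊕b14⊕b15 = 1⊕1⊕1⊕1⊕0⊕0⊕0⊕0 = 0
s4: b4⊕b5⊕b6⊕b7⊕b12⊕b13⊕b14⊕b15 = 0⊕1⊕1⊕1⊕0⊕1⊕0⊕0 = 0
s8: b8⊕b9⊕b10⊕b11⊕b12⊕b13⊕b14⊕b15 = 1⊕0⊕0⊕0⊕0⊕1⊕0⊕0 = 0
Syndrome (s8...s1) = 0000 → position 0 (no error).

0000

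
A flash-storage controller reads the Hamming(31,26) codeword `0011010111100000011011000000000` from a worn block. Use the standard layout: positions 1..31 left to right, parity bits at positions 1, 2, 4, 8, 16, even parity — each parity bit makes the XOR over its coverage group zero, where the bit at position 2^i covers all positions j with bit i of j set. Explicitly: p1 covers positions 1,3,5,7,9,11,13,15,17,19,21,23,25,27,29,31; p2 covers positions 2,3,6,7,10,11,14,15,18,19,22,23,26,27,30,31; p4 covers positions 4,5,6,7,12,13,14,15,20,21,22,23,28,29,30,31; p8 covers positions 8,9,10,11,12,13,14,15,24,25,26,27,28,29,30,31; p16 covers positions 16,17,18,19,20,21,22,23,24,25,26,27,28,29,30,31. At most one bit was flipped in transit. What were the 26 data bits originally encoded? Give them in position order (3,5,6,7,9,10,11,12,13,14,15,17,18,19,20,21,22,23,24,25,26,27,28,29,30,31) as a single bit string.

00101110000011011000000000

s1: b1⊕b3⊕b5⊕b7⊕b9⊕b11⊕b13⊕b15⊕b17⊕b19⊕b21⊕b23⊕b25⊕b27⊕b29⊕b31 = 0⊕1⊕0⊕0⊕1⊕1⊕0⊕0⊕0⊕1⊕1⊕0⊕0⊕0⊕0⊕0 = 1
s2: b2⊕b3⊕b6⊕b7⊕b10⊕b11⊕b14⊕b15⊕b18⊕b19⊕b22⊕b23⊕b26⊕b27⊕b30⊕b31 = 0⊕1⊕1⊕0⊕1⊕1⊕0⊕0⊕1⊕1⊕1⊕0⊕0⊕0⊕0⊕0 = 1
s4: b4⊕b5⊕b6⊕b7⊕b12⊕b13⊕b14⊕b15⊕b20⊕b21⊕b22⊕b23⊕b28⊕b29⊕b30⊕b31 = 1⊕0⊕1⊕0⊕0⊕0⊕0⊕0⊕0⊕1⊕1⊕0⊕0⊕0⊕0⊕0 = 0
s8: b8⊕b9⊕b10⊕b11⊕b12⊕b13⊕b14⊕b15⊕b24⊕b25⊕b26⊕b27⊕b28⊕b29⊕b30⊕b31 = 1⊕1⊕1⊕1⊕0⊕0⊕0⊕0⊕0⊕0⊕0⊕0⊕0⊕0⊕0⊕0 = 0
s16: b16⊕b17⊕b18⊕b19⊕b20⊕b21⊕b22⊕b23⊕b24⊕b25⊕b26⊕b27⊕b28⊕b29⊕b30⊕b31 = 0⊕0⊕1⊕1⊕0⊕1⊕1⊕0⊕0⊕0⊕0⊕0⊕0⊕0⊕0⊕0 = 0
Syndrome (s16...s1) = 00011 → position 3.
Flip bit 3: corrected codeword = 0001010111100000011011000000000
Data bits at positions 3,5,6,7,9,10,11,12,13,14,15,17,18,19,20,21,22,23,24,25,26,27,28,29,30,31: 00101110000011011000000000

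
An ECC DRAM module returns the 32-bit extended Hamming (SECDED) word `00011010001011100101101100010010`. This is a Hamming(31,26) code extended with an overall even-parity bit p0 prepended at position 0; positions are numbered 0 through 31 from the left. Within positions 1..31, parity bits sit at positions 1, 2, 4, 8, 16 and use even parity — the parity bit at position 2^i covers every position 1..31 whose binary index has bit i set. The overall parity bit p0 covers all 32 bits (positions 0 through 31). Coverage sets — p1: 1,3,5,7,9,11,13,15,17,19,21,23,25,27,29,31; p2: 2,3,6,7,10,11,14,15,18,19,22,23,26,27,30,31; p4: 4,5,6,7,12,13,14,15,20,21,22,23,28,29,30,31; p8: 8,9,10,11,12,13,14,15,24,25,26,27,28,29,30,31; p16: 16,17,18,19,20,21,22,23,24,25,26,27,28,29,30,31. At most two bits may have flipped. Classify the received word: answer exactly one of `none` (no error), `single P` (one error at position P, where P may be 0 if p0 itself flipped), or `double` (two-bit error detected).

double

s1: b1⊕b3⊕b5⊕b7⊕b9⊕b11⊕b13⊕b15⊕b17⊕b19⊕b21⊕b23⊕b25⊕b27⊕b29⊕b31 = 0⊕1⊕0⊕0⊕0⊕0⊕1⊕0⊕1⊕1⊕0⊕1⊕0⊕1⊕0⊕0 = 0
s2: b2⊕b3⊕b6⊕b7⊕b10⊕b11⊕b14⊕b15⊕b18⊕b19⊕b22⊕b23⊕b26⊕b27⊕b30⊕b31 = 0⊕1⊕1⊕0⊕1⊕0⊕1⊕0⊕0⊕1⊕1⊕1⊕0⊕1⊕1⊕0 = 1
s4: b4⊕b5⊕b6⊕b7⊕b12⊕b13⊕b14⊕b15⊕b20⊕b21⊕b22⊕b23⊕b28⊕b29⊕b30⊕b31 = 1⊕0⊕1⊕0⊕1⊕1⊕1⊕0⊕1⊕0⊕1⊕1⊕0⊕0⊕1⊕0 = 1
s8: b8⊕b9⊕b10⊕b11⊕b12⊕b13⊕b14⊕b15⊕b24⊕b25⊕b26⊕b27⊕b28⊕b29⊕b30⊕b31 = 0⊕0⊕1⊕0⊕1⊕1⊕1⊕0⊕0⊕0⊕0⊕1⊕0⊕0⊕1⊕0 = 0
s16: b16⊕b17⊕b18⊕b19⊕b20⊕b21⊕b22⊕b23⊕b24⊕b25⊕b26⊕b27⊕b28⊕b29⊕b30⊕b31 = 0⊕1⊕0⊕1⊕1⊕0⊕1⊕1⊕0⊕0⊕0⊕1⊕0⊕0⊕1⊕0 = 1
Syndrome (s16...s1) = 10110 → position 22.
Overall parity (XOR of all 32 bits, including p0): 0⊕0⊕0⊕1⊕1⊕0⊕1⊕0⊕0⊕0⊕1⊕0⊕1⊕1⊕1⊕0⊕0⊕1⊕0⊕1⊕1⊕0⊕1⊕1⊕0⊕0⊕0⊕1⊕0⊕0⊕1⊕0 = 0
Overall=0, syndrome position=22 → double-bit error detected (uncorrectable).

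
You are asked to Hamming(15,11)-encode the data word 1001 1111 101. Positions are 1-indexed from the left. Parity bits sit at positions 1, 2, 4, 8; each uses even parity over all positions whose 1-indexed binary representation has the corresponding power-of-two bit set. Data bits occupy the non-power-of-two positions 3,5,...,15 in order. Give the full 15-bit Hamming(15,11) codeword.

Place data bits at non-power-of-two positions: b3=1, b5=0, b6=0, b7=1, b9=1, b10=1, b11=1, b12=1, b13=1, b14=0, b15=1.
p1 = XOR of data positions {3,5,7,9,11,13,15} = 1⊕0⊕1⊕1⊕1⊕1⊕1 = 0
p2 = XOR of data positions {3,6,7,10,11,14,15} = 1⊕0⊕1⊕1⊕1⊕0⊕1 = 1
p4 = XOR of data positions {5,6,7,12,13,14,15} = 0⊕0⊕1⊕1⊕1⊕0⊕1 = 0
p8 = XOR of data positions {9,10,11,12,13,14,15} = 1⊕1⊕1⊕1⊕1⊕0⊕1 = 0
Codeword b1..b15 = 011000101111101

011000101111101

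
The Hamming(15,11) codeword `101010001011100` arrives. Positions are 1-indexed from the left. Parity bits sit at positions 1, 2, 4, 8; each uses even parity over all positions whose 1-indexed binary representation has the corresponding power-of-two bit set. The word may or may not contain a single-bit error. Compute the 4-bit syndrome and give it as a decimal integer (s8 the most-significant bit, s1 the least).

s1: b1⊕b3⊕b5⊕b7⊕b9⊕b11⊕b13⊕b15 = 1⊕1⊕1⊕0⊕1⊕1⊕1⊕0 = 0
s2: b2⊕b3⊕b6⊕b7⊕b10⊕b11⊕b14⊕b15 = 0⊕1⊕0⊕0⊕0⊕1⊕0⊕0 = 0
s4: b4⊕b5⊕b6⊕b7⊕b12⊕b13⊕b14⊕b15 = 0⊕1⊕0⊕0⊕1⊕1⊕0⊕0 = 1
s8: b8⊕b9⊕b10⊕b11⊕b12⊕b13⊕b14⊕b15 = 0⊕1⊕0⊕1⊕1⊕1⊕0⊕0 = 0
Syndrome (s8...s1) = 0100 → position 4.

4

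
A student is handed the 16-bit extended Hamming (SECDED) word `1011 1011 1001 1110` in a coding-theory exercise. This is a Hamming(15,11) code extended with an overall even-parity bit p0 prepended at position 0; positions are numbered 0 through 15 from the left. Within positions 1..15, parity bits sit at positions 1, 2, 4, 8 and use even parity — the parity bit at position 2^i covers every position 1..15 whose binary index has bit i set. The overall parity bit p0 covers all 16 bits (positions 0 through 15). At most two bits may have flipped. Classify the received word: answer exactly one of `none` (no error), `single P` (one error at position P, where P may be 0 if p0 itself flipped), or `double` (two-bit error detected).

single 8

s1: b1⊕b3⊕b5⊕b7⊕b9⊕b11⊕b13⊕b15 = 0⊕1⊕0⊕1⊕0⊕1⊕1⊕0 = 0
s2: b2⊕b3⊕b6⊕b7⊕b10⊕b11⊕b14⊕b15 = 1⊕1⊕1⊕1⊕0⊕1⊕1⊕0 = 0
s4: b4⊕b5⊕b6⊕b7⊕b12⊕b13⊕b14⊕b15 = 1⊕0⊕1⊕1⊕1⊕1⊕1⊕0 = 0
s8: b8⊕b9⊕b10⊕b11⊕b12⊕b13⊕b14⊕b15 = 1⊕0⊕0⊕1⊕1⊕1⊕1⊕0 = 1
Syndrome (s8...s1) = 1000 → position 8.
Overall parity (XOR of all 16 bits, including p0): 1⊕0⊕1⊕1⊕1⊕0⊕1⊕1⊕1⊕0⊕0⊕1⊕1⊕1⊕1⊕0 = 1
Overall=1, syndrome position=8 → single-bit error at position 8.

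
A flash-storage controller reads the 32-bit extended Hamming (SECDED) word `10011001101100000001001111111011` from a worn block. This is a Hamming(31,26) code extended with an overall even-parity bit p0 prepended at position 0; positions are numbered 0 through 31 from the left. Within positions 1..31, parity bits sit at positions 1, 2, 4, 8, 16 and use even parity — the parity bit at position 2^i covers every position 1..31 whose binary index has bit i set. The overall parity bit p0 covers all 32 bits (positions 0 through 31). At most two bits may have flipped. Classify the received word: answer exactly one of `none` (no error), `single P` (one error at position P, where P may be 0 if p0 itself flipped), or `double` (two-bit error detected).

s1: b1⊕b3⊕b5⊕b7⊕b9⊕b11⊕b13⊕b15⊕b17⊕b19⊕b21⊕b23⊕b25⊕b27⊕b29⊕b31 = 0⊕1⊕0⊕1⊕0⊕1⊕0⊕0⊕0⊕1⊕0⊕1⊕1⊕1⊕0⊕1 = 0
s2: b2⊕b3⊕b6⊕b7⊕b10⊕b11⊕b14⊕b15⊕b18⊕b19⊕b22⊕b23⊕b26⊕b27⊕b30⊕b31 = 0⊕1⊕0⊕1⊕1⊕1⊕0⊕0⊕0⊕1⊕1⊕1⊕1⊕1⊕1⊕1 = 1
s4: b4⊕b5⊕b6⊕b7⊕b12⊕b13⊕b14⊕b15⊕b20⊕b21⊕b22⊕b23⊕b28⊕b29⊕b30⊕b31 = 1⊕0⊕0⊕1⊕0⊕0⊕0⊕0⊕0⊕0⊕1⊕1⊕1⊕0⊕1⊕1 = 1
s8: b8⊕b9⊕b10⊕b11⊕b12⊕b13⊕b14⊕b15⊕b24⊕b25⊕b26⊕b27⊕b28⊕b29⊕b30⊕b31 = 1⊕0⊕1⊕1⊕0⊕0⊕0⊕0⊕1⊕1⊕1⊕1⊕1⊕0⊕1⊕1 = 0
s16: b16⊕b17⊕b18⊕b19⊕b20⊕b21⊕b22⊕b23⊕b24⊕b25⊕b26⊕b27⊕b28⊕b29⊕b30⊕b31 = 0⊕0⊕0⊕1⊕0⊕0⊕1⊕1⊕1⊕1⊕1⊕1⊕1⊕0⊕1⊕1 = 0
Syndrome (s16...s1) = 00110 → position 6.
Overall parity (XOR of all 32 bits, including p0): 1⊕0⊕0⊕1⊕1⊕0⊕0⊕1⊕1⊕0⊕1⊕1⊕0⊕0⊕0⊕0⊕0⊕0⊕0⊕1⊕0⊕0⊕1⊕1⊕1⊕1⊕1⊕1⊕1⊕0⊕1⊕1 = 1
Overall=1, syndrome position=6 → single-bit error at position 6.

single 6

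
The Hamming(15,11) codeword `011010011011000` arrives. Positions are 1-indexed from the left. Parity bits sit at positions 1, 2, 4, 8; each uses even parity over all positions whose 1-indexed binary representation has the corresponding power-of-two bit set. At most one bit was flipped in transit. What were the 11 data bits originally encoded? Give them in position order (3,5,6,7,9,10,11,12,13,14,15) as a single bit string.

s1: b1⊕b3⊕b5⊕b7⊕b9⊕b11⊕b13⊕b15 = 0⊕1⊕1⊕0⊕1⊕1⊕0⊕0 = 0
s2: b2⊕b3⊕b6⊕b7⊕b10⊕b11⊕b14⊕b15 = 1⊕1⊕0⊕0⊕0⊕1⊕0⊕0 = 1
s4: b4⊕b5⊕b6⊕b7⊕b12⊕b13⊕b14⊕b15 = 0⊕1⊕0⊕0⊕1⊕0⊕0⊕0 = 0
s8: b8⊕b9⊕b10⊕b11⊕b12⊕b13⊕b14⊕b15 = 1⊕1⊕0⊕1⊕1⊕0⊕0⊕0 = 0
Syndrome (s8...s1) = 0010 → position 2.
Flip bit 2: corrected codeword = 001010011011000
Data bits at positions 3,5,6,7,9,10,11,12,13,14,15: 11001011000

11001011000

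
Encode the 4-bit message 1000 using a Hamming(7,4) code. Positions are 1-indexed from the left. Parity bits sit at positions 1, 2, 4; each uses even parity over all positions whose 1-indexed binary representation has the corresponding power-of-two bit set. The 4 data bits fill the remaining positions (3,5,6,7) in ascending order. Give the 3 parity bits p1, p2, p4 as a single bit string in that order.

Place data bits at non-power-of-two positions: b3=1, b5=0, b6=0, b7=0.
p1 = XOR of data positions {3,5,7} = 1⊕0⊕0 = 1
p2 = XOR of data positions {3,6,7} = 1⊕0⊕0 = 1
p4 = XOR of data positions {5,6,7} = 0⊕0⊕0 = 0
Parity bits p1,p2,p4 = 110

110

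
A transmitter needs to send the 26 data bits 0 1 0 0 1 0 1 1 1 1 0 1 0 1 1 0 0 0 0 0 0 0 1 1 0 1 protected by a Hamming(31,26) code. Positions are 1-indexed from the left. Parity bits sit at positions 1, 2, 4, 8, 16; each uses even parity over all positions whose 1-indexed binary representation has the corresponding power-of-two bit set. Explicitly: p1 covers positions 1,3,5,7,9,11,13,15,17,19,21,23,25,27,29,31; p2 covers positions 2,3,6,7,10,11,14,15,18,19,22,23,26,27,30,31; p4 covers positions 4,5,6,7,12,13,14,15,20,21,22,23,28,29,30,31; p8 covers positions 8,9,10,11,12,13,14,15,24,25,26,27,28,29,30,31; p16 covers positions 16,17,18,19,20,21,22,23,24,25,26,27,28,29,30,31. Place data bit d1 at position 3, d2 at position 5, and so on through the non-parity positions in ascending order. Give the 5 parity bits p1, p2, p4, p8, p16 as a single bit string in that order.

Place data bits at non-power-of-two positions: b3=0, b5=1, b6=0, b7=0, b9=1, b10=0, b11=1, b12=1, b13=1, b14=1, b15=0, b17=1, b18=0, b19=1, b20=1, b21=0, b22=0, b23=0, b24=0, b25=0, b26=0, b27=0, b28=1, b29=1, b30=0, b31=1.
p1 = XOR of data positions {3,5,7,9,11,13,15,17,19,21,23,25,27,29,31} = 0⊕1⊕0⊕1⊕1⊕1⊕0⊕1⊕1⊕0⊕0⊕0⊕0⊕1⊕1 = 0
p2 = XOR of data positions {3,6,7,10,11,14,15,18,19,22,23,26,27,30,31} = 0⊕0⊕0⊕0⊕1⊕1⊕0⊕0⊕1⊕0⊕0⊕0⊕0⊕0⊕1 = 0
p4 = XOR of data positions {5,6,7,12,13,14,15,20,21,22,23,28,29,30,31} = 1⊕0⊕0⊕1⊕1⊕1⊕0⊕1⊕0⊕0⊕0⊕1⊕1⊕0⊕1 = 0
p8 = XOR of data positions {9,10,11,12,13,14,15,24,25,26,27,28,29,30,31} = 1⊕0⊕1⊕1⊕1⊕1⊕0⊕0⊕0⊕0⊕0⊕1⊕1⊕0⊕1 = 0
p16 = XOR of data positions {17,18,19,20,21,22,23,24,25,26,27,28,29,30,31} = 1⊕0⊕1⊕1⊕0⊕0⊕0⊕0⊕0⊕0⊕0⊕1⊕1⊕0⊕1 = 0
Parity bits p1,p2,p4,p8,p16 = 00000

00000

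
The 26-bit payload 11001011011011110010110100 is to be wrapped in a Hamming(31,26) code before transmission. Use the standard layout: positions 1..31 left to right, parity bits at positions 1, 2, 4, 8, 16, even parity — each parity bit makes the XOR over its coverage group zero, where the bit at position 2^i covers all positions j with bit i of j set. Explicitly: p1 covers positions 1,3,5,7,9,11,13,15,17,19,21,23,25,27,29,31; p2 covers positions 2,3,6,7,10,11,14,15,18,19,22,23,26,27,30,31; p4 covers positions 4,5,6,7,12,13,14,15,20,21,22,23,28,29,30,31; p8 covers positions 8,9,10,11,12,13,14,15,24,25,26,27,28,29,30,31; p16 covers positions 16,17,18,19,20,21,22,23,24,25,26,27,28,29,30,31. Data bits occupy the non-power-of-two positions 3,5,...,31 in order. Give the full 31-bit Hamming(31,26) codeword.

Place data bits at non-power-of-two positions: b3=1, b5=1, b6=0, b7=0, b9=1, b10=0, b11=1, b12=1, b13=0, b14=1, b15=1, b17=0, b18=1, b19=1, b20=1, b21=1, b22=0, b23=0, b24=1, b25=0, b26=1, b27=1, b28=0, b29=1, b30=0, b31=0.
p1 = XOR of data positions {3,5,7,9,11,13,15,17,19,21,23,25,27,29,31} = 1⊕1⊕0⊕1⊕1⊕0⊕1⊕0⊕1⊕1⊕0⊕0⊕1⊕1⊕0 = 1
p2 = XOR of data positions {3,6,7,10,11,14,15,18,19,22,23,26,27,30,31} = 1⊕0⊕0⊕0⊕1⊕1⊕1⊕1⊕1⊕0⊕0⊕1⊕1⊕0⊕0 = 0
p4 = XOR of data positions {5,6,7,12,13,14,15,20,21,22,23,28,29,30,31} = 1⊕0⊕0⊕1⊕0⊕1⊕1⊕1⊕1⊕0⊕0⊕0⊕1⊕0⊕0 = 1
p8 = XOR of data positions {9,10,11,12,13,14,15,24,25,26,27,28,29,30,31} = 1⊕0⊕1⊕1⊕0⊕1⊕1⊕1⊕0⊕1⊕1⊕0⊕1⊕0⊕0 = 1
p16 = XOR of data positions {17,18,19,20,21,22,23,24,25,26,27,28,29,30,31} = 0⊕1⊕1⊕1⊕1⊕0⊕0⊕1⊕0⊕1⊕1⊕0⊕1⊕0⊕0 = 0
Codeword b1..b31 = 1011100110110110011110010110100

1011100110110110011110010110100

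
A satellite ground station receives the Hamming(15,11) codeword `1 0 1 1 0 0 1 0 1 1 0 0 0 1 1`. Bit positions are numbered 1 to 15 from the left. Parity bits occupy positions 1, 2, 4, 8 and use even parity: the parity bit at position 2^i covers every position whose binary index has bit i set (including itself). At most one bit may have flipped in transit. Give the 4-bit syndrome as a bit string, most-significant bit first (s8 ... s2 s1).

0011

s1: b1⊕b3⊕b5⊕b7⊕b9⊕b11⊕b13⊕b15 = 1⊕1⊕0⊕1⊕1⊕0⊕0⊕1 = 1
s2: b2⊕b3⊕b6⊕b7⊕b10⊕b11⊕b14⊕b15 = 0⊕1⊕0⊕1⊕1⊕0⊕1⊕1 = 1
s4: b4⊕b5⊕b6⊕b7⊕b12⊕b13⊕b14⊕b15 = 1⊕0⊕0⊕1⊕0⊕0⊕1⊕1 = 0
s8: b8⊕b9⊕b10⊕b11⊕b12⊕b13⊕b14⊕b15 = 0⊕1⊕1⊕0⊕0⊕0⊕1⊕1 = 0
Syndrome (s8...s1) = 0011 → position 3.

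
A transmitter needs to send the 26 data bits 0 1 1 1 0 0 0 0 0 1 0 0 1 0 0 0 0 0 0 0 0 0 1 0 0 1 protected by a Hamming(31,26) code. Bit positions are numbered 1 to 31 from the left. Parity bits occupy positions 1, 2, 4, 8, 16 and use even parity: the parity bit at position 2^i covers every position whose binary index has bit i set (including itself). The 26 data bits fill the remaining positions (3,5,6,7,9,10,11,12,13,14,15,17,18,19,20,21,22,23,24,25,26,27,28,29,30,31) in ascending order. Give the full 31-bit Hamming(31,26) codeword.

1100111100000101010000000001001

Place data bits at non-power-of-two positions: b3=0, b5=1, b6=1, b7=1, b9=0, b10=0, b11=0, b12=0, b13=0, b14=1, b15=0, b17=0, b18=1, b19=0, b20=0, b21=0, b22=0, b23=0, b24=0, b25=0, b26=0, b27=0, b28=1, b29=0, b30=0, b31=1.
p1 = XOR of data positions {3,5,7,9,11,13,15,17,19,21,23,25,27,29,31} = 0⊕1⊕1⊕0⊕0⊕0⊕0⊕0⊕0⊕0⊕0⊕0⊕0⊕0⊕1 = 1
p2 = XOR of data positions {3,6,7,10,11,14,15,18,19,22,23,26,27,30,31} = 0⊕1⊕1⊕0⊕0⊕1⊕0⊕1⊕0⊕0⊕0⊕0⊕0⊕0⊕1 = 1
p4 = XOR of data positions {5,6,7,12,13,14,15,20,21,22,23,28,29,30,31} = 1⊕1⊕1⊕0⊕0⊕1⊕0⊕0⊕0⊕0⊕0⊕1⊕0⊕0⊕1 = 0
p8 = XOR of data positions {9,10,11,12,13,14,15,24,25,26,27,28,29,30,31} = 0⊕0⊕0⊕0⊕0⊕1⊕0⊕0⊕0⊕0⊕0⊕1⊕0⊕0⊕1 = 1
p16 = XOR of data positions {17,18,19,20,21,22,23,24,25,26,27,28,29,30,31} = 0⊕1⊕0⊕0⊕0⊕0⊕0⊕0⊕0⊕0⊕0⊕1⊕0⊕0⊕1 = 1
Codeword b1..b31 = 1100111100000101010000000001001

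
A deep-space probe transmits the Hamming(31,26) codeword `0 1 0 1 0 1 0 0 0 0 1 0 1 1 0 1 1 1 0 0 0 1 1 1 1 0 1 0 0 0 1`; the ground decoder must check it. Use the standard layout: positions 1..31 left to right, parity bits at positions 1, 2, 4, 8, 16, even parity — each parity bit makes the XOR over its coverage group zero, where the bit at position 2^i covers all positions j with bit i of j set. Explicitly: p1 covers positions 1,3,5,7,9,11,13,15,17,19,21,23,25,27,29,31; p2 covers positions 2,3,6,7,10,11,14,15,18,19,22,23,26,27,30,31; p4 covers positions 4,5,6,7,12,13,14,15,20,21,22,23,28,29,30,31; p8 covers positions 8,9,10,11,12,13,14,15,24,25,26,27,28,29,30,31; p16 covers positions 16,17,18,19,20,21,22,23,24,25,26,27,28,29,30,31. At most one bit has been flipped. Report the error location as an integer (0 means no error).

31

s1: b1⊕b3⊕b5⊕b7⊕b9⊕b11⊕b13⊕b15⊕b17⊕b19⊕b21⊕b23⊕b25⊕b27⊕b29⊕b31 = 0⊕0⊕0⊕0⊕0⊕1⊕1⊕0⊕1⊕0⊕0⊕1⊕1⊕1⊕0⊕1 = 1
s2: b2⊕b3⊕b6⊕b7⊕b10⊕b11⊕b14⊕b15⊕b18⊕b19⊕b22⊕b23⊕b26⊕b27⊕b30⊕b31 = 1⊕0⊕1⊕0⊕0⊕1⊕1⊕0⊕1⊕0⊕1⊕1⊕0⊕1⊕0⊕1 = 1
s4: b4⊕b5⊕b6⊕b7⊕b12⊕b13⊕b14⊕b15⊕b20⊕b21⊕b22⊕b23⊕b28⊕b29⊕b30⊕b31 = 1⊕0⊕1⊕0⊕0⊕1⊕1⊕0⊕0⊕0⊕1⊕1⊕0⊕0⊕0⊕1 = 1
s8: b8⊕b9⊕b10⊕b11⊕b12⊕b13⊕b14⊕b15⊕b24⊕b25⊕b26⊕b27⊕b28⊕b29⊕b30⊕b31 = 0⊕0⊕0⊕1⊕0⊕1⊕1⊕0⊕1⊕1⊕0⊕1⊕0⊕0⊕0⊕1 = 1
s16: b16⊕b17⊕b18⊕b19⊕b20⊕b21⊕b22⊕b23⊕b24⊕b25⊕b26⊕b27⊕b28⊕b29⊕b30⊕b31 = 1⊕1⊕1⊕0⊕0⊕0⊕1⊕1⊕1⊕1⊕0⊕1⊕0⊕0⊕0⊕1 = 1
Syndrome (s16...s1) = 11111 → position 31.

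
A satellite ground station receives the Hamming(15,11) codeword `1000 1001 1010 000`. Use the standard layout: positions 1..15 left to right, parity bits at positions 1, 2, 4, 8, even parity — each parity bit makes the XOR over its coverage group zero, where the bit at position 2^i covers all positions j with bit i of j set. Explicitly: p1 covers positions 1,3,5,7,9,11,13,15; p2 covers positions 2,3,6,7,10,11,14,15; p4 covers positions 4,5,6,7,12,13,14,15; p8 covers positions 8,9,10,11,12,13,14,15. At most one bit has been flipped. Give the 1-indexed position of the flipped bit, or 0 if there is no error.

s1: b1⊕b3⊕b5⊕b7⊕b9⊕b11⊕b13⊕b15 = 1⊕0⊕1⊕0⊕1⊕1⊕0⊕0 = 0
s2: b2⊕b3⊕b6⊕b7⊕b10⊕b11⊕b14⊕b15 = 0⊕0⊕0⊕0⊕0⊕1⊕0⊕0 = 1
s4: b4⊕b5⊕b6⊕b7⊕b12⊕b13⊕b14⊕b15 = 0⊕1⊕0⊕0⊕0⊕0⊕0⊕0 = 1
s8: b8⊕b9⊕b10⊕b11⊕b12⊕b13⊕b14⊕b15 = 1⊕1⊕0⊕1⊕0⊕0⊕0⊕0 = 1
Syndrome (s8...s1) = 1110 → position 14.

14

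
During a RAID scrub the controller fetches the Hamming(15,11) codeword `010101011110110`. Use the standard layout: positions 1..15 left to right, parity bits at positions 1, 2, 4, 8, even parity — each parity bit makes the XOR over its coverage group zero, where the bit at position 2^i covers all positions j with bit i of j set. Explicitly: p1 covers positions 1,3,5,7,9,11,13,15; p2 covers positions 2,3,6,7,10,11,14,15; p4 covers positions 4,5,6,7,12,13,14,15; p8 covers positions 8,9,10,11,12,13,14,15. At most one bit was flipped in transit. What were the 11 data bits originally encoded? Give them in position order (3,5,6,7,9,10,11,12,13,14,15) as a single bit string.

s1: b1⊕b3⊕b5⊕b7⊕b9⊕b11⊕b13⊕b15 = 0⊕0⊕0⊕0⊕1⊕1⊕1⊕0 = 1
s2: b2⊕b3⊕b6⊕b7⊕b10⊕b11⊕b14⊕b15 = 1⊕0⊕1⊕0⊕1⊕1⊕1⊕0 = 1
s4: b4⊕b5⊕b6⊕b7⊕b12⊕b13⊕b14⊕b15 = 1⊕0⊕1⊕0⊕0⊕1⊕1⊕0 = 0
s8: b8⊕b9⊕b10⊕b11⊕b12⊕b13⊕b14⊕b15 = 1⊕1⊕1⊕1⊕0⊕1⊕1⊕0 = 0
Syndrome (s8...s1) = 0011 → position 3.
Flip bit 3: corrected codeword = 011101011110110
Data bits at positions 3,5,6,7,9,10,11,12,13,14,15: 10101110110

10101110110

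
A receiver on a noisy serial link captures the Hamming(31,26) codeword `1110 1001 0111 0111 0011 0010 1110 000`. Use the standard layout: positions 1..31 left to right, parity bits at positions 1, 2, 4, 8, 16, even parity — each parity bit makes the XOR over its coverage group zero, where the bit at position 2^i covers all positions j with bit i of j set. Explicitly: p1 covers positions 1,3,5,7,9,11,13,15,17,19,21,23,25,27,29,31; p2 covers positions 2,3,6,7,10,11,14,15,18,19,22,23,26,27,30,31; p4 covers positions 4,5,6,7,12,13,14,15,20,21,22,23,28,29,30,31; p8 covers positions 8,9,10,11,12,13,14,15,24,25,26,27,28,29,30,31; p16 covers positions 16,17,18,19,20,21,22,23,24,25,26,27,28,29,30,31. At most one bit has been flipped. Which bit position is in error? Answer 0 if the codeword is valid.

25

s1: b1⊕b3⊕b5⊕b7⊕b9⊕b11⊕b13⊕b15⊕b17⊕b19⊕b21⊕b23⊕b25⊕b27⊕b29⊕b31 = 1⊕1⊕1⊕0⊕0⊕1⊕0⊕1⊕0⊕1⊕0⊕1⊕1⊕1⊕0⊕0 = 1
s2: b2⊕b3⊕b6⊕b7⊕b10⊕b11⊕b14⊕b15⊕b18⊕b19⊕b22⊕b23⊕b26⊕b27⊕b30⊕b31 = 1⊕1⊕0⊕0⊕1⊕1⊕1⊕1⊕0⊕1⊕0⊕1⊕1⊕1⊕0⊕0 = 0
s4: b4⊕b5⊕b6⊕b7⊕b12⊕b13⊕b14⊕b15⊕b20⊕b21⊕b22⊕b23⊕b28⊕b29⊕b30⊕b31 = 0⊕1⊕0⊕0⊕1⊕0⊕1⊕1⊕1⊕0⊕0⊕1⊕0⊕0⊕0⊕0 = 0
s8: b8⊕b9⊕b10⊕b11⊕b12⊕b13⊕b14⊕b15⊕b24⊕b25⊕b26⊕b27⊕b28⊕b29⊕b30⊕b31 = 1⊕0⊕1⊕1⊕1⊕0⊕1⊕1⊕0⊕1⊕1⊕1⊕0⊕0⊕0⊕0 = 1
s16: b16⊕b17⊕b18⊕b19⊕b20⊕b21⊕b22⊕b23⊕b24⊕b25⊕b26⊕b27⊕b28⊕b29⊕b30⊕b31 = 1⊕0⊕0⊕1⊕1⊕0⊕0⊕1⊕0⊕1⊕1⊕1⊕0⊕0⊕0⊕0 = 1
Syndrome (s16...s1) = 11001 → position 25.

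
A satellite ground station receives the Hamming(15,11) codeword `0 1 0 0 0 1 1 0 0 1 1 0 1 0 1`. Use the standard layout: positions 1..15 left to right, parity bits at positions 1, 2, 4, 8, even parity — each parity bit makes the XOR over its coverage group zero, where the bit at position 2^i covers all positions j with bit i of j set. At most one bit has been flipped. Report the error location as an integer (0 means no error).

0

s1: b1⊕b3⊕b5⊕b7⊕b9⊕b11⊕b13⊕b15 = 0⊕0⊕0⊕1⊕0⊕1⊕1⊕1 = 0
s2: b2⊕b3⊕b6⊕b7⊕b10⊕b11⊕b14⊕b15 = 1⊕0⊕1⊕1⊕1⊕1⊕0⊕1 = 0
s4: b4⊕b5⊕b6⊕b7⊕b12⊕b13⊕b14⊕b15 = 0⊕0⊕1⊕1⊕0⊕1⊕0⊕1 = 0
s8: b8⊕b9⊕b10⊕b11⊕b12⊕b13⊕b14⊕b15 = 0⊕0⊕1⊕1⊕0⊕1⊕0⊕1 = 0
Syndrome (s8...s1) = 0000 → position 0 (no error).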